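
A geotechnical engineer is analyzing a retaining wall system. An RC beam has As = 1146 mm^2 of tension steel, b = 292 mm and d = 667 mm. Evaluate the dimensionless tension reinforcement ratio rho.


rho = As / (b * d)
= 1146 / (292 * 667)
= 1146 / 194764
= 0.005884 (dimensionless)

0.005884 (dimensionless)


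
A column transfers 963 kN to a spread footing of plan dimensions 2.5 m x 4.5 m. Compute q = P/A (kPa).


A = 2.5 * 4.5 = 11.25 m^2
q = P / A = 963 / 11.25
= 85.6 kPa

85.6 kPa


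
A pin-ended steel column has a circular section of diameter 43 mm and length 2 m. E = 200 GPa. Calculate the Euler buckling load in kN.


I = pi * d^4 / 64 = 167820.0 mm^4
L = 2000.0 mm
P_cr = pi^2 * E * I / L^2
= 9.8696 * 200000.0 * 167820.0 / 2000.0^2
= 82815.85 N = 82.8159 kN

82.8159 kN


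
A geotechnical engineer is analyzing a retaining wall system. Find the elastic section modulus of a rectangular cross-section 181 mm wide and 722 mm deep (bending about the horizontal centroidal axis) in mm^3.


S = b * h^2 / 6
= 181 * 722^2 / 6
= 181 * 521284 / 6
= 15725400.67 mm^3

15725400.67 mm^3


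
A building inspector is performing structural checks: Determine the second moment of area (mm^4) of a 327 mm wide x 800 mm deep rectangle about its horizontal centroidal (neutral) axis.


I = b * h^3 / 12
= 327 * 800^3 / 12
= 327 * 512000000 / 12
= 13952000000.0 mm^4

13952000000.0 mm^4


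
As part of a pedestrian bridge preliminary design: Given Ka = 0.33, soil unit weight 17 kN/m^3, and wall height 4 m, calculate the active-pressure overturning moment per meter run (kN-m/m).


Pa = 0.5 * Ka * gamma * H^2
= 0.5 * 0.33 * 17 * 4^2
= 44.88 kN/m
Arm = H / 3 = 4 / 3 = 1.3333 m
Mo = Pa * arm = Pa * H / 3 = 44.88 * 4 / 3 = 59.84 kN-m/m

59.84 kN-m/m


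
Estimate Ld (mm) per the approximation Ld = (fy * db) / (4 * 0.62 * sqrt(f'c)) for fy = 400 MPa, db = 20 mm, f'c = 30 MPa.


Ld = (fy * db) / (4 * 0.62 * sqrt(f'c))
= (400 * 20) / (4 * 0.62 * sqrt(30))
= 8000 / 13.5835
= 588.95 mm

588.95 mm


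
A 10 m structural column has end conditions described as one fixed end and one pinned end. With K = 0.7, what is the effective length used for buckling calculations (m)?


L_eff = K * L
= 0.7 * 10
= 7.0 m

7.0 m


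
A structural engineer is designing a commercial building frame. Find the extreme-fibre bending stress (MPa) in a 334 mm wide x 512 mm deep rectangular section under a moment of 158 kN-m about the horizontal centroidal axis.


I = b * h^3 / 12 = 334 * 512^3 / 12 = 3735726762.67 mm^4
y = h / 2 = 512 / 2 = 256.0 mm
M = 158 kN-m = 158000000.0 N-mm
sigma = M * y / I = 158000000.0 * 256.0 / 3735726762.67
= 10.83 MPa

10.83 MPa


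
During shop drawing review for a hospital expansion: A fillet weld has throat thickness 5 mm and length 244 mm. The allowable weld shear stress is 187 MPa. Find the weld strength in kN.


Strength = throat * length * allowable stress
= 5 * 244 * 187 N
= 228140 N
= 228.14 kN

228.14 kN


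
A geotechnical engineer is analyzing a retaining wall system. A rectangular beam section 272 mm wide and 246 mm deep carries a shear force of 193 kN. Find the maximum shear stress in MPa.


A = b * h = 272 * 246 = 66912 mm^2
V = 193 kN = 193000.0 N
tau_max = 1.5 * V / A = 1.5 * 193000.0 / 66912
= 4.3266 MPa

4.3266 MPa


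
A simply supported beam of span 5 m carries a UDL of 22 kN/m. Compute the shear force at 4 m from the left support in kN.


R_A = w * L / 2 = 22 * 5 / 2 = 55.0 kN
V(x) = R_A - w * x = 55.0 - 22 * 4
= -33.0 kN

-33.0 kN


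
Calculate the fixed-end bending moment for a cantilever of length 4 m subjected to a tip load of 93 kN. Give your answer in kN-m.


For a cantilever with a point load at the free end:
M_max = P * L = 93 * 4 = 372 kN-m

372 kN-m


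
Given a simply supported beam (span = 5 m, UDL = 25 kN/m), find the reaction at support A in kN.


Total load = w * L = 25 * 5 = 125 kN
By symmetry, each reaction R = total / 2 = 125 / 2 = 62.5 kN

62.5 kN


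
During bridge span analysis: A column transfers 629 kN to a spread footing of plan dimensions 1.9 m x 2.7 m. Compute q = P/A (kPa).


A = 1.9 * 2.7 = 5.13 m^2
q = P / A = 629 / 5.13
= 122.6121 kPa

122.6121 kPa


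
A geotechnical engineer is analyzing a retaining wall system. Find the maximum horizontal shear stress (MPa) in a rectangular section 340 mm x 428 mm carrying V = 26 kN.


A = b * h = 340 * 428 = 145520 mm^2
V = 26 kN = 26000.0 N
tau_max = 1.5 * V / A = 1.5 * 26000.0 / 145520
= 0.268 MPa

0.268 MPa


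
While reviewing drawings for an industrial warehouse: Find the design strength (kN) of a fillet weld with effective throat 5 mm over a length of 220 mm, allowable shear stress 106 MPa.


Strength = throat * length * allowable stress
= 5 * 220 * 106 N
= 116600 N
= 116.6 kN

116.6 kN


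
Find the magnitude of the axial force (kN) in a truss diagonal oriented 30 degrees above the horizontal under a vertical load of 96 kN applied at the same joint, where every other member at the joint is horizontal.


At the joint, only the diagonal has a vertical component, so vertical equilibrium gives:
F * sin(30) = 96
F = 96 / sin(30)
= 96 / 0.5
= 192.0 kN

192.0 kN


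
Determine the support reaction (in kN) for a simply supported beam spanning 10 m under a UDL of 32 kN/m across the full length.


Total load = w * L = 32 * 10 = 320 kN
By symmetry, each reaction R = total / 2 = 320 / 2 = 160.0 kN

160.0 kN


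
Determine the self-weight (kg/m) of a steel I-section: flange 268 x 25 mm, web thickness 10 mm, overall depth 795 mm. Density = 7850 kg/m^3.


A_flanges = 2 * 268 * 25 = 13400 mm^2
A_web = (795 - 2 * 25) * 10 = 7450 mm^2
A_total = 13400 + 7450 = 20850 mm^2 = 0.020850 m^2
Weight = rho * A = 7850 * 0.020850 = 163.6725 kg/m

163.6725 kg/m


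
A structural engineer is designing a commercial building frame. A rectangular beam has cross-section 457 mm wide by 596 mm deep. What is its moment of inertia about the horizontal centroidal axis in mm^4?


I = b * h^3 / 12
= 457 * 596^3 / 12
= 457 * 211708736 / 12
= 8062574362.67 mm^4

8062574362.67 mm^4


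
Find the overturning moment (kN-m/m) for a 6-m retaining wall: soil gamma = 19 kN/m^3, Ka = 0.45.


Pa = 0.5 * Ka * gamma * H^2
= 0.5 * 0.45 * 19 * 6^2
= 153.9 kN/m
Arm = H / 3 = 6 / 3 = 2.0 m
Mo = Pa * arm = Pa * H / 3 = 153.9 * 6 / 3 = 307.8 kN-m/m

307.8 kN-m/m


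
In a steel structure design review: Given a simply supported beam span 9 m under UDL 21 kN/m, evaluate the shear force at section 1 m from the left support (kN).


R_A = w * L / 2 = 21 * 9 / 2 = 94.5 kN
V(x) = R_A - w * x = 94.5 - 21 * 1
= 73.5 kN

73.5 kN


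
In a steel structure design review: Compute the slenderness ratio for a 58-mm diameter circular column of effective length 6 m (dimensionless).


Radius of gyration r = d / 4 = 58 / 4 = 14.5 mm
L_eff = 6000.0 mm
Slenderness ratio = L / r = 6000.0 / 14.5 = 413.79 (dimensionless)

413.79 (dimensionless)


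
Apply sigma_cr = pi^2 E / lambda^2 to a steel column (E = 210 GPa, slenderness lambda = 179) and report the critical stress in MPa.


sigma_cr = pi^2 * E / lambda^2
= 9.8696 * 210000.0 / 179^2
= 9.8696 * 210000.0 / 32041
= 64.6864 MPa

64.6864 MPa


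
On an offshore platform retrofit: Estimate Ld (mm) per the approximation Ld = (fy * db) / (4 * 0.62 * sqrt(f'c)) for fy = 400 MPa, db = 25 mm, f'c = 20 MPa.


Ld = (fy * db) / (4 * 0.62 * sqrt(f'c))
= (400 * 25) / (4 * 0.62 * sqrt(20))
= 10000 / 11.0909
= 901.64 mm

901.64 mm


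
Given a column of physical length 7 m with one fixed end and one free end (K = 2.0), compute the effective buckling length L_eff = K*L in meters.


L_eff = K * L
= 2.0 * 7
= 14.0 m

14.0 m


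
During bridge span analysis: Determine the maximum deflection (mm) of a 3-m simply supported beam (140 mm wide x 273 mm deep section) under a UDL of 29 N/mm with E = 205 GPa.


I = 140 * 273^3 / 12 = 237374865.0 mm^4
L = 3000.0 mm, w = 29 N/mm, E = 205000.0 MPa
delta = 5 * w * L^4 / (384 * E * I)
= 5 * 29 * 3000.0^4 / (384 * 205000.0 * 237374865.0)
= 0.6285 mm

0.6285 mm


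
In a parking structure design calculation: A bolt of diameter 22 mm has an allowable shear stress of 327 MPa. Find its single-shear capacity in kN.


A = pi * d^2 / 4 = pi * 22^2 / 4 = 380.1327 mm^2
V = f_v * A / 1000 = 327 * 380.1327 / 1000
= 124.3034 kN

124.3034 kN


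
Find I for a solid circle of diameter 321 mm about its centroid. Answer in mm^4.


r = d / 2 = 321 / 2 = 160.5 mm
I = pi * r^4 / 4 = pi * 160.5^4 / 4
= 521182744.29 mm^4

521182744.29 mm^4


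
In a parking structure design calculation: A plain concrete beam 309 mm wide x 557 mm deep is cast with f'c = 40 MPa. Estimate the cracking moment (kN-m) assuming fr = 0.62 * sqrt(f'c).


fr = 0.62 * sqrt(40) = 0.62 * 6.3246 = 3.9212 MPa
I = 309 * 557^3 / 12 = 4449823844.75 mm^4
y_t = 278.5 mm
M_cr = fr * I / y_t = 3.9212 * 4449823844.75 / 278.5 N-mm
= 62.6526 kN-m

62.6526 kN-m


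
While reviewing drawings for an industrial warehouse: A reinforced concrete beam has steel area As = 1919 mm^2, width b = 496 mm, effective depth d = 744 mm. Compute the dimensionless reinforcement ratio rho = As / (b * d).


rho = As / (b * d)
= 1919 / (496 * 744)
= 1919 / 369024
= 0.0052 (dimensionless)

0.0052 (dimensionless)


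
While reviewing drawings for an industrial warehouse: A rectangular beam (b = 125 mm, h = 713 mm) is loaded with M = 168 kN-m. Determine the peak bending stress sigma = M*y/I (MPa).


I = b * h^3 / 12 = 125 * 713^3 / 12 = 3775698927.08 mm^4
y = h / 2 = 713 / 2 = 356.5 mm
M = 168 kN-m = 168000000.0 N-mm
sigma = M * y / I = 168000000.0 * 356.5 / 3775698927.08
= 15.86 MPa

15.86 MPa


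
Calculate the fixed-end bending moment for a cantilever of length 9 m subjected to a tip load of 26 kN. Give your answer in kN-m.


For a cantilever with a point load at the free end:
M_max = P * L = 26 * 9 = 234 kN-m

234 kN-m


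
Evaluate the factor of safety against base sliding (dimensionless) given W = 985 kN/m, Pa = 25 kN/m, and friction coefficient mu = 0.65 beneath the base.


Resisting force = mu * W = 0.65 * 985 = 640.25 kN/m
FOS = Resisting / Driving = 640.25 / 25
= 25.61 (dimensionless)

25.61 (dimensionless)


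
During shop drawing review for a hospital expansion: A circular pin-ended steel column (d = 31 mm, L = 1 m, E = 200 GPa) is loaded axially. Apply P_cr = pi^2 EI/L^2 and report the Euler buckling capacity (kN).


I = pi * d^4 / 64 = 45333.23 mm^4
L = 1000.0 mm
P_cr = pi^2 * E * I / L^2
= 9.8696 * 200000.0 * 45333.23 / 1000.0^2
= 89484.21 N = 89.4842 kN

89.4842 kN


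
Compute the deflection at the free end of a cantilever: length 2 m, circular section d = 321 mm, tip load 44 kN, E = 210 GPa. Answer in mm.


I = pi * d^4 / 64 = pi * 321^4 / 64 = 521182744.29 mm^4
L = 2000.0 mm, P = 44000.0 N, E = 210000.0 MPa
delta = P * L^3 / (3 * E * I)
= 44000.0 * 2000.0^3 / (3 * 210000.0 * 521182744.29)
= 1.072 mm

1.072 mm


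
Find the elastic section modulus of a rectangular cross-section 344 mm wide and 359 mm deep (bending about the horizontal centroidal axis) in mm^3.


S = b * h^2 / 6
= 344 * 359^2 / 6
= 344 * 128881 / 6
= 7389177.33 mm^3

7389177.33 mm^3


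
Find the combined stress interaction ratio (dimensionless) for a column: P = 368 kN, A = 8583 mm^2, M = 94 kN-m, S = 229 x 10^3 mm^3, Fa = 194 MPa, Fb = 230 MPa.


f_a = P / A = 368000.0 / 8583 = 42.8755 MPa
f_b = M / S = 94000000.0 / 229000.0 = 410.4803 MPa
Ratio = f_a / Fa + f_b / Fb
= 42.8755 / 194 + 410.4803 / 230
= 2.0057 (dimensionless)

2.0057 (dimensionless)


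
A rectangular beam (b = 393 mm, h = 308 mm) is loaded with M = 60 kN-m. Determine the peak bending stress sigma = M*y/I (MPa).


I = b * h^3 / 12 = 393 * 308^3 / 12 = 956893168.0 mm^4
y = h / 2 = 308 / 2 = 154.0 mm
M = 60 kN-m = 60000000.0 N-mm
sigma = M * y / I = 60000000.0 * 154.0 / 956893168.0
= 9.66 MPa

9.66 MPa


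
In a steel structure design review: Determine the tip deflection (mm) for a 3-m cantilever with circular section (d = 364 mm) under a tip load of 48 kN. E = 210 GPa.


I = pi * d^4 / 64 = pi * 364^4 / 64 = 861738374.79 mm^4
L = 3000.0 mm, P = 48000.0 N, E = 210000.0 MPa
delta = P * L^3 / (3 * E * I)
= 48000.0 * 3000.0^3 / (3 * 210000.0 * 861738374.79)
= 2.3872 mm

2.3872 mm


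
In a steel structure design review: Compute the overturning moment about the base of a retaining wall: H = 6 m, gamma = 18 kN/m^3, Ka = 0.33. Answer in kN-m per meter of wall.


Pa = 0.5 * Ka * gamma * H^2
= 0.5 * 0.33 * 18 * 6^2
= 106.92 kN/m
Arm = H / 3 = 6 / 3 = 2.0 m
Mo = Pa * arm = Pa * H / 3 = 106.92 * 6 / 3 = 213.84 kN-m/m

213.84 kN-m/m


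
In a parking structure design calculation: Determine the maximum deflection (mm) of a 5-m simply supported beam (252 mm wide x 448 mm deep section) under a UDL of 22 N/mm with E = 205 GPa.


I = 252 * 448^3 / 12 = 1888223232.0 mm^4
L = 5000.0 mm, w = 22 N/mm, E = 205000.0 MPa
delta = 5 * w * L^4 / (384 * E * I)
= 5 * 22 * 5000.0^4 / (384 * 205000.0 * 1888223232.0)
= 0.4625 mm

0.4625 mm


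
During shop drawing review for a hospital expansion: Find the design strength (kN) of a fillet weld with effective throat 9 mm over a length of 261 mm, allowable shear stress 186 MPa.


Strength = throat * length * allowable stress
= 9 * 261 * 186 N
= 436914 N
= 436.91 kN

436.91 kN


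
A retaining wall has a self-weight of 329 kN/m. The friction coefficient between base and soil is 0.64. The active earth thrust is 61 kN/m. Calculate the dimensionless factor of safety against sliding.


Resisting force = mu * W = 0.64 * 329 = 210.56 kN/m
FOS = Resisting / Driving = 210.56 / 61
= 3.4518 (dimensionless)

3.4518 (dimensionless)


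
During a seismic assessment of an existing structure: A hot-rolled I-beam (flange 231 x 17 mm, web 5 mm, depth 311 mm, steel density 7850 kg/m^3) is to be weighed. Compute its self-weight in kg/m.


A_flanges = 2 * 231 * 17 = 7854 mm^2
A_web = (311 - 2 * 17) * 5 = 1385 mm^2
A_total = 7854 + 1385 = 9239 mm^2 = 0.009239 m^2
Weight = rho * A = 7850 * 0.009239 = 72.5262 kg/m

72.5262 kg/m


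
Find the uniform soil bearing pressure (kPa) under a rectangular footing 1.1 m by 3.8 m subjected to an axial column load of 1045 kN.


A = 1.1 * 3.8 = 4.18 m^2
q = P / A = 1045 / 4.18
= 250.0 kPa

250.0 kPa


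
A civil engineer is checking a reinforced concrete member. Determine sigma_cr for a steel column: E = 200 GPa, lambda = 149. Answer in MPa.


sigma_cr = pi^2 * E / lambda^2
= 9.8696 * 200000.0 / 149^2
= 9.8696 * 200000.0 / 22201
= 88.9113 MPa

88.9113 MPa


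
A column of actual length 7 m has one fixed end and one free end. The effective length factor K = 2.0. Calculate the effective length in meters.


L_eff = K * L
= 2.0 * 7
= 14.0 m

14.0 m


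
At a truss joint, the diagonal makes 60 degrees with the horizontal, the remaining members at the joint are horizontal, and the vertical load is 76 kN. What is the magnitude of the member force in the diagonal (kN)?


At the joint, only the diagonal has a vertical component, so vertical equilibrium gives:
F * sin(60) = 76
F = 76 / sin(60)
= 76 / 0.866025
= 87.76 kN

87.76 kN


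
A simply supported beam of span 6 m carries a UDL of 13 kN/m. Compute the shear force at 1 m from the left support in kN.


R_A = w * L / 2 = 13 * 6 / 2 = 39.0 kN
V(x) = R_A - w * x = 39.0 - 13 * 1
= 26.0 kN

26.0 kN


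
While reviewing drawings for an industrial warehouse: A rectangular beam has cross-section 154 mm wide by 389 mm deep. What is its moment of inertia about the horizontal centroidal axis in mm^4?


I = b * h^3 / 12
= 154 * 389^3 / 12
= 154 * 58863869 / 12
= 755419652.17 mm^4

755419652.17 mm^4


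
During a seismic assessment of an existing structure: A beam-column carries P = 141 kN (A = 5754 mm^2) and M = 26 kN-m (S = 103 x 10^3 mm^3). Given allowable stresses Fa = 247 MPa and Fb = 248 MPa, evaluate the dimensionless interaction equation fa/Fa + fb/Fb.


f_a = P / A = 141000.0 / 5754 = 24.5047 MPa
f_b = M / S = 26000000.0 / 103000.0 = 252.4272 MPa
Ratio = f_a / Fa + f_b / Fb
= 24.5047 / 247 + 252.4272 / 248
= 1.1171 (dimensionless)

1.1171 (dimensionless)


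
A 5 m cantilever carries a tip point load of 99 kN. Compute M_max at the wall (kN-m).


For a cantilever with a point load at the free end:
M_max = P * L = 99 * 5 = 495 kN-m

495 kN-m


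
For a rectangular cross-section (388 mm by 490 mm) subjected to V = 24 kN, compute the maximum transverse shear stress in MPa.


A = b * h = 388 * 490 = 190120 mm^2
V = 24 kN = 24000.0 N
tau_max = 1.5 * V / A = 1.5 * 24000.0 / 190120
= 0.1894 MPa

0.1894 MPa


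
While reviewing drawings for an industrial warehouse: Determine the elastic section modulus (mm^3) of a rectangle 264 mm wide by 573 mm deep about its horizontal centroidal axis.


S = b * h^2 / 6
= 264 * 573^2 / 6
= 264 * 328329 / 6
= 14446476.0 mm^3

14446476.0 mm^3


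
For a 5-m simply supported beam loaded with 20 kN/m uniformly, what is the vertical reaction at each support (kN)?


Total load = w * L = 20 * 5 = 100 kN
By symmetry, each reaction R = total / 2 = 100 / 2 = 50.0 kN

50.0 kN


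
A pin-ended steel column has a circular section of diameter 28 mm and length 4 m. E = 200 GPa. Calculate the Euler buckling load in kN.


I = pi * d^4 / 64 = 30171.86 mm^4
L = 4000.0 mm
P_cr = pi^2 * E * I / L^2
= 9.8696 * 200000.0 * 30171.86 / 4000.0^2
= 3722.3 N = 3.7223 kN

3.7223 kN


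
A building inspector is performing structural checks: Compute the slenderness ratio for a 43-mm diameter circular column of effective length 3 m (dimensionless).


Radius of gyration r = d / 4 = 43 / 4 = 10.75 mm
L_eff = 3000.0 mm
Slenderness ratio = L / r = 3000.0 / 10.75 = 279.07 (dimensionless)

279.07 (dimensionless)


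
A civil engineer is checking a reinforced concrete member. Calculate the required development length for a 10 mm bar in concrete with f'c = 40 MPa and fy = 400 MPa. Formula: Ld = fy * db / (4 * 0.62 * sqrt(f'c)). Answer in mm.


Ld = (fy * db) / (4 * 0.62 * sqrt(f'c))
= (400 * 10) / (4 * 0.62 * sqrt(40))
= 4000 / 15.6849
= 255.02 mm

255.02 mm


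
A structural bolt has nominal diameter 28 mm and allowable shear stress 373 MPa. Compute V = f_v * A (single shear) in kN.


A = pi * d^2 / 4 = pi * 28^2 / 4 = 615.7522 mm^2
V = f_v * A / 1000 = 373 * 615.7522 / 1000
= 229.6756 kN

229.6756 kN


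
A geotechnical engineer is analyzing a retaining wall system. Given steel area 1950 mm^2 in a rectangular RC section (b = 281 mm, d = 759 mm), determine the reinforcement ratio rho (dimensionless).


rho = As / (b * d)
= 1950 / (281 * 759)
= 1950 / 213279
= 0.009143 (dimensionless)

0.009143 (dimensionless)


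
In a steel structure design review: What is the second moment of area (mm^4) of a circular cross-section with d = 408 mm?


r = d / 2 = 408 / 2 = 204.0 mm
I = pi * r^4 / 4 = pi * 204.0^4 / 4
= 1360224368.75 mm^4

1360224368.75 mm^4


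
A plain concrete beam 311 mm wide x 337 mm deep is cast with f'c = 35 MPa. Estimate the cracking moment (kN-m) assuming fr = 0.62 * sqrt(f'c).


fr = 0.62 * sqrt(35) = 0.62 * 5.9161 = 3.668 MPa
I = 311 * 337^3 / 12 = 991902181.92 mm^4
y_t = 168.5 mm
M_cr = fr * I / y_t = 3.668 * 991902181.92 / 168.5 N-mm
= 21.5921 kN-m

21.5921 kN-m


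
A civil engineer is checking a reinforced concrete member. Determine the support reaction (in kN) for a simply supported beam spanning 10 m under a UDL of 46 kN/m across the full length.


Total load = w * L = 46 * 10 = 460 kN
By symmetry, each reaction R = total / 2 = 460 / 2 = 230.0 kN

230.0 kN


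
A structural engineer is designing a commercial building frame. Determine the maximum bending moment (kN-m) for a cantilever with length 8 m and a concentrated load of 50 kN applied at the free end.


For a cantilever with a point load at the free end:
M_max = P * L = 50 * 8 = 400 kN-m

400 kN-m


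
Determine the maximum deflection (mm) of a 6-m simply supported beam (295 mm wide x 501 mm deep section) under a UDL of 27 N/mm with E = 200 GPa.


I = 295 * 501^3 / 12 = 3091391066.25 mm^4
L = 6000.0 mm, w = 27 N/mm, E = 200000.0 MPa
delta = 5 * w * L^4 / (384 * E * I)
= 5 * 27 * 6000.0^4 / (384 * 200000.0 * 3091391066.25)
= 0.7369 mm

0.7369 mm


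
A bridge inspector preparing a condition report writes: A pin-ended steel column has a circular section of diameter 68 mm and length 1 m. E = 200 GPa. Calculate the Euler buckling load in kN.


I = pi * d^4 / 64 = 1049555.84 mm^4
L = 1000.0 mm
P_cr = pi^2 * E * I / L^2
= 9.8696 * 200000.0 * 1049555.84 / 1000.0^2
= 2071740.19 N = 2071.7402 kN

2071.7402 kN


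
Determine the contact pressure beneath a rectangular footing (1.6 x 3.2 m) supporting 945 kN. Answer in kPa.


A = 1.6 * 3.2 = 5.12 m^2
q = P / A = 945 / 5.12
= 184.5703 kPa

184.5703 kPa


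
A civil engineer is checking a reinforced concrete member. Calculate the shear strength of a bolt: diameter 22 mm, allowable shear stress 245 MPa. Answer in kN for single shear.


A = pi * d^2 / 4 = pi * 22^2 / 4 = 380.1327 mm^2
V = f_v * A / 1000 = 245 * 380.1327 / 1000
= 93.1325 kN

93.1325 kN


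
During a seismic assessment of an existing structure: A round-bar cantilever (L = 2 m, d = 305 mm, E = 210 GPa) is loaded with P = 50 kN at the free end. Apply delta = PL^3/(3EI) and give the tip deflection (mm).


I = pi * d^4 / 64 = pi * 305^4 / 64 = 424785081.72 mm^4
L = 2000.0 mm, P = 50000.0 N, E = 210000.0 MPa
delta = P * L^3 / (3 * E * I)
= 50000.0 * 2000.0^3 / (3 * 210000.0 * 424785081.72)
= 1.4947 mm

1.4947 mm


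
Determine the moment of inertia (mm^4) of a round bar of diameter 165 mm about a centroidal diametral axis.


r = d / 2 = 165 / 2 = 82.5 mm
I = pi * r^4 / 4 = pi * 82.5^4 / 4
= 36383600.6 mm^4

36383600.6 mm^4


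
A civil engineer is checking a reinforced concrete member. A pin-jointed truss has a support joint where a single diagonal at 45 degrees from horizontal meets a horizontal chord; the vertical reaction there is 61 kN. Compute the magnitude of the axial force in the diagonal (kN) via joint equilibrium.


At the joint, only the diagonal has a vertical component, so vertical equilibrium gives:
F * sin(45) = 61
F = 61 / sin(45)
= 61 / 0.707107
= 86.27 kN

86.27 kN


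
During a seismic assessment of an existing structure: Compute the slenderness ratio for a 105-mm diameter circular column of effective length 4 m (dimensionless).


Radius of gyration r = d / 4 = 105 / 4 = 26.25 mm
L_eff = 4000.0 mm
Slenderness ratio = L / r = 4000.0 / 26.25 = 152.38 (dimensionless)

152.38 (dimensionless)


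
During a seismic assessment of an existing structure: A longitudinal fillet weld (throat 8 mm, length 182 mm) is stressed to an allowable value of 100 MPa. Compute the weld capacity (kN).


Strength = throat * length * allowable stress
= 8 * 182 * 100 N
= 145600 N
= 145.6 kN

145.6 kN


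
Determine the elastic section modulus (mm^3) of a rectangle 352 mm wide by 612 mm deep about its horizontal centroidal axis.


S = b * h^2 / 6
= 352 * 612^2 / 6
= 352 * 374544 / 6
= 21973248.0 mm^3

21973248.0 mm^3


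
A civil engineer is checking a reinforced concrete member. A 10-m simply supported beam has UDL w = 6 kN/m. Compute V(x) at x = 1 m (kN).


R_A = w * L / 2 = 6 * 10 / 2 = 30.0 kN
V(x) = R_A - w * x = 30.0 - 6 * 1
= 24.0 kN

24.0 kN


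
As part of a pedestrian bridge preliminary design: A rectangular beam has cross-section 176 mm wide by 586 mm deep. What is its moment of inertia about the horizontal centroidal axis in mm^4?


I = b * h^3 / 12
= 176 * 586^3 / 12
= 176 * 201230056 / 12
= 2951374154.67 mm^4

2951374154.67 mm^4


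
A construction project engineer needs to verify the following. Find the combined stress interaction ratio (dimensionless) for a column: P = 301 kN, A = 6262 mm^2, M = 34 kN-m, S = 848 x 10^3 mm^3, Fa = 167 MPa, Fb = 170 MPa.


f_a = P / A = 301000.0 / 6262 = 48.0677 MPa
f_b = M / S = 34000000.0 / 848000.0 = 40.0943 MPa
Ratio = f_a / Fa + f_b / Fb
= 48.0677 / 167 + 40.0943 / 170
= 0.5237 (dimensionless)

0.5237 (dimensionless)


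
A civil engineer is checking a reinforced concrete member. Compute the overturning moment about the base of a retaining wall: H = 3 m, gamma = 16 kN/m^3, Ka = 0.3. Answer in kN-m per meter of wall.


Pa = 0.5 * Ka * gamma * H^2
= 0.5 * 0.3 * 16 * 3^2
= 21.6 kN/m
Arm = H / 3 = 3 / 3 = 1.0 m
Mo = Pa * arm = Pa * H / 3 = 21.6 * 3 / 3 = 21.6 kN-m/m

21.6 kN-m/m


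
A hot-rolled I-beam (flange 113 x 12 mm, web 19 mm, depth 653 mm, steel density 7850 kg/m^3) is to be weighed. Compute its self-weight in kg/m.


A_flanges = 2 * 113 * 12 = 2712 mm^2
A_web = (653 - 2 * 12) * 19 = 11951 mm^2
A_total = 2712 + 11951 = 14663 mm^2 = 0.014663 m^2
Weight = rho * A = 7850 * 0.014663 = 115.1046 kg/m

115.1046 kg/m


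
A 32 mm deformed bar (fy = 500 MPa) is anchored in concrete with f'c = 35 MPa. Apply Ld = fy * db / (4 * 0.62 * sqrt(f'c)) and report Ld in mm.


Ld = (fy * db) / (4 * 0.62 * sqrt(f'c))
= (500 * 32) / (4 * 0.62 * sqrt(35))
= 16000 / 14.6719
= 1090.52 mm

1090.52 mm


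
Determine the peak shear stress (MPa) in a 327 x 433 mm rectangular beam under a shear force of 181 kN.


A = b * h = 327 * 433 = 141591 mm^2
V = 181 kN = 181000.0 N
tau_max = 1.5 * V / A = 1.5 * 181000.0 / 141591
= 1.9175 MPa

1.9175 MPa


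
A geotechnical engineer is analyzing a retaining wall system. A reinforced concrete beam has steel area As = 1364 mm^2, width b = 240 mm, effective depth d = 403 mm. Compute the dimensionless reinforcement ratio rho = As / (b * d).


rho = As / (b * d)
= 1364 / (240 * 403)
= 1364 / 96720
= 0.014103 (dimensionless)

0.014103 (dimensionless)


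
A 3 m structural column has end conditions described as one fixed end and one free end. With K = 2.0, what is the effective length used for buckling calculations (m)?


L_eff = K * L
= 2.0 * 3
= 6.0 m

6.0 m


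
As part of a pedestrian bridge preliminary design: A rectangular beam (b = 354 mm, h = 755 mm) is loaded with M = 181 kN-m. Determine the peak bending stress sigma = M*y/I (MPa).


I = b * h^3 / 12 = 354 * 755^3 / 12 = 12695881812.5 mm^4
y = h / 2 = 755 / 2 = 377.5 mm
M = 181 kN-m = 181000000.0 N-mm
sigma = M * y / I = 181000000.0 * 377.5 / 12695881812.5
= 5.38 MPa

5.38 MPa


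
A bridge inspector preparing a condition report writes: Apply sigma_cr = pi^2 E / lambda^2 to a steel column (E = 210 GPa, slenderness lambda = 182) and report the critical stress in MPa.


sigma_cr = pi^2 * E / lambda^2
= 9.8696 * 210000.0 / 182^2
= 9.8696 * 210000.0 / 33124
= 62.5715 MPa

62.5715 MPa


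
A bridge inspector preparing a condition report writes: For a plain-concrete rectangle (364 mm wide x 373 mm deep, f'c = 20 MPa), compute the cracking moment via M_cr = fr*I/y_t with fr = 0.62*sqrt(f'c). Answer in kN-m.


fr = 0.62 * sqrt(20) = 0.62 * 4.4721 = 2.7727 MPa
I = 364 * 373^3 / 12 = 1574151882.33 mm^4
y_t = 186.5 mm
M_cr = fr * I / y_t = 2.7727 * 1574151882.33 / 186.5 N-mm
= 23.4032 kN-m

23.4032 kN-m


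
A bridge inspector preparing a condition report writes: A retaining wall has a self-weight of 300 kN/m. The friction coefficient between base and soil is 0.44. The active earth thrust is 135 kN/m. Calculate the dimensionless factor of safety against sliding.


Resisting force = mu * W = 0.44 * 300 = 132.0 kN/m
FOS = Resisting / Driving = 132.0 / 135
= 0.9778 (dimensionless)

0.9778 (dimensionless)


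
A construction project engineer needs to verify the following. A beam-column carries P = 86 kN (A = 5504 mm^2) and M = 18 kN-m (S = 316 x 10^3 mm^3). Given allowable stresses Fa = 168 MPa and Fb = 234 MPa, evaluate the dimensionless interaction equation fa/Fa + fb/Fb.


f_a = P / A = 86000.0 / 5504 = 15.625 MPa
f_b = M / S = 18000000.0 / 316000.0 = 56.962 MPa
Ratio = f_a / Fa + f_b / Fb
= 15.625 / 168 + 56.962 / 234
= 0.3364 (dimensionless)

0.3364 (dimensionless)


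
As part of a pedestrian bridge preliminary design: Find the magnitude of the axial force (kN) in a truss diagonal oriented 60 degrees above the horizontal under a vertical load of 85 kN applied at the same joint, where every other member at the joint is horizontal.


At the joint, only the diagonal has a vertical component, so vertical equilibrium gives:
F * sin(60) = 85
F = 85 / sin(60)
= 85 / 0.866025
= 98.15 kN

98.15 kN


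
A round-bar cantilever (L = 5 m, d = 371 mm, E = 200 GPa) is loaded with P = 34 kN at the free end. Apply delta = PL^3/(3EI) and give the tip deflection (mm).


I = pi * d^4 / 64 = pi * 371^4 / 64 = 929962715.94 mm^4
L = 5000.0 mm, P = 34000.0 N, E = 200000.0 MPa
delta = P * L^3 / (3 * E * I)
= 34000.0 * 5000.0^3 / (3 * 200000.0 * 929962715.94)
= 7.6168 mm

7.6168 mm


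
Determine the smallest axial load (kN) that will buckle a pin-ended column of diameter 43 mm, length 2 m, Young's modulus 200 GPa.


I = pi * d^4 / 64 = 167820.0 mm^4
L = 2000.0 mm
P_cr = pi^2 * E * I / L^2
= 9.8696 * 200000.0 * 167820.0 / 2000.0^2
= 82815.85 N = 82.8159 kN

82.8159 kN


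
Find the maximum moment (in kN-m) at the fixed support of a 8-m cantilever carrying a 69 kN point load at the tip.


For a cantilever with a point load at the free end:
M_max = P * L = 69 * 8 = 552 kN-m

552 kN-m


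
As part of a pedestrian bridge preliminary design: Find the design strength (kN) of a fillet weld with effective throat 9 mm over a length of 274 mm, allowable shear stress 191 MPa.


Strength = throat * length * allowable stress
= 9 * 274 * 191 N
= 471006 N
= 471.01 kN

471.01 kN


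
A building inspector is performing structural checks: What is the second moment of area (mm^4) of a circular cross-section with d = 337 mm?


r = d / 2 = 337 / 2 = 168.5 mm
I = pi * r^4 / 4 = pi * 168.5^4 / 4
= 633125057.57 mm^4

633125057.57 mm^4


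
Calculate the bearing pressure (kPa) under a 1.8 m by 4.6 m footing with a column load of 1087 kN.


A = 1.8 * 4.6 = 8.28 m^2
q = P / A = 1087 / 8.28
= 131.2802 kPa

131.2802 kPa


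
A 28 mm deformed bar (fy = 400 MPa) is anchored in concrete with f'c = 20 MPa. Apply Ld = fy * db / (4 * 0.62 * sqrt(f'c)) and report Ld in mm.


Ld = (fy * db) / (4 * 0.62 * sqrt(f'c))
= (400 * 28) / (4 * 0.62 * sqrt(20))
= 11200 / 11.0909
= 1009.84 mm

1009.84 mm


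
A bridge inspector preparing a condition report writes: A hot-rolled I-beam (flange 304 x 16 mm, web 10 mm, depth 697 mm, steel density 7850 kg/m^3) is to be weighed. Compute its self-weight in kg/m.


A_flanges = 2 * 304 * 16 = 9728 mm^2
A_web = (697 - 2 * 16) * 10 = 6650 mm^2
A_total = 9728 + 6650 = 16378 mm^2 = 0.016378 m^2
Weight = rho * A = 7850 * 0.016378 = 128.5673 kg/m

128.5673 kg/m


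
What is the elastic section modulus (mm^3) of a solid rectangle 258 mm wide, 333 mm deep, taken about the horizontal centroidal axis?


S = b * h^2 / 6
= 258 * 333^2 / 6
= 258 * 110889 / 6
= 4768227.0 mm^3

4768227.0 mm^3


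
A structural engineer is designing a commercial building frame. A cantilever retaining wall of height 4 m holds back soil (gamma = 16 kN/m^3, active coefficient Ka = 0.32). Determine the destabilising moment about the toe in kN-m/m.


Pa = 0.5 * Ka * gamma * H^2
= 0.5 * 0.32 * 16 * 4^2
= 40.96 kN/m
Arm = H / 3 = 4 / 3 = 1.3333 m
Mo = Pa * arm = Pa * H / 3 = 40.96 * 4 / 3 = 54.6133 kN-m/m

54.6133 kN-m/m


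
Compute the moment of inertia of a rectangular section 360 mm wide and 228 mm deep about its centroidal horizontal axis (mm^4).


I = b * h^3 / 12
= 360 * 228^3 / 12
= 360 * 11852352 / 12
= 355570560.0 mm^4

355570560.0 mm^4


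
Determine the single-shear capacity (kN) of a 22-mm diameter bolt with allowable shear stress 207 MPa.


A = pi * d^2 / 4 = pi * 22^2 / 4 = 380.1327 mm^2
V = f_v * A / 1000 = 207 * 380.1327 / 1000
= 78.6875 kN

78.6875 kN


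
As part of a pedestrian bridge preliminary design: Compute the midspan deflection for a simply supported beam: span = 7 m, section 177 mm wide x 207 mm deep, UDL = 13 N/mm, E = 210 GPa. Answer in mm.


I = 177 * 207^3 / 12 = 130828709.25 mm^4
L = 7000.0 mm, w = 13 N/mm, E = 210000.0 MPa
delta = 5 * w * L^4 / (384 * E * I)
= 5 * 13 * 7000.0^4 / (384 * 210000.0 * 130828709.25)
= 14.7929 mm

14.7929 mm


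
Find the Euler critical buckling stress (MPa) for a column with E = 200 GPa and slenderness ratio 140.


sigma_cr = pi^2 * E / lambda^2
= 9.8696 * 200000.0 / 140^2
= 9.8696 * 200000.0 / 19600
= 100.7102 MPa

100.7102 MPa


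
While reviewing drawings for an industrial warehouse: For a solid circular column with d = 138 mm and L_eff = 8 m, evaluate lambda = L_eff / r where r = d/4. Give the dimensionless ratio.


Radius of gyration r = d / 4 = 138 / 4 = 34.5 mm
L_eff = 8000.0 mm
Slenderness ratio = L / r = 8000.0 / 34.5 = 231.88 (dimensionless)

231.88 (dimensionless)


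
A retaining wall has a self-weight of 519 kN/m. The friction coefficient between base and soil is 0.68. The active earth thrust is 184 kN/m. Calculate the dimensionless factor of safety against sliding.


Resisting force = mu * W = 0.68 * 519 = 352.92 kN/m
FOS = Resisting / Driving = 352.92 / 184
= 1.918 (dimensionless)

1.918 (dimensionless)


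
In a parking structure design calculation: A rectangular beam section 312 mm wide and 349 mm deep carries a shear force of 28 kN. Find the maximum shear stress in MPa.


A = b * h = 312 * 349 = 108888 mm^2
V = 28 kN = 28000.0 N
tau_max = 1.5 * V / A = 1.5 * 28000.0 / 108888
= 0.3857 MPa

0.3857 MPa


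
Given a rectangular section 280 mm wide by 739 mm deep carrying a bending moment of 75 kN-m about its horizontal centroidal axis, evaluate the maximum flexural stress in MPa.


I = b * h^3 / 12 = 280 * 739^3 / 12 = 9416946443.33 mm^4
y = h / 2 = 739 / 2 = 369.5 mm
M = 75 kN-m = 75000000.0 N-mm
sigma = M * y / I = 75000000.0 * 369.5 / 9416946443.33
= 2.94 MPa

2.94 MPa


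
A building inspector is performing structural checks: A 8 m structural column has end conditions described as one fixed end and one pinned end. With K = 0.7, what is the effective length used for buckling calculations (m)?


L_eff = K * L
= 0.7 * 8
= 5.6 m

5.6 m


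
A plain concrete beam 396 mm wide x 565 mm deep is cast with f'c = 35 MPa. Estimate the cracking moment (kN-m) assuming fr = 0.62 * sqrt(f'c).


fr = 0.62 * sqrt(35) = 0.62 * 5.9161 = 3.668 MPa
I = 396 * 565^3 / 12 = 5951950125.0 mm^4
y_t = 282.5 mm
M_cr = fr * I / y_t = 3.668 * 5951950125.0 / 282.5 N-mm
= 77.2799 kN-m

77.2799 kN-m


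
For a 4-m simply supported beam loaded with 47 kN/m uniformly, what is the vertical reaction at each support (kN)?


Total load = w * L = 47 * 4 = 188 kN
By symmetry, each reaction R = total / 2 = 188 / 2 = 94.0 kN

94.0 kN


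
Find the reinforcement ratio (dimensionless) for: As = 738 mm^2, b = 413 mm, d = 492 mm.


rho = As / (b * d)
= 738 / (413 * 492)
= 738 / 203196
= 0.003632 (dimensionless)

0.003632 (dimensionless)


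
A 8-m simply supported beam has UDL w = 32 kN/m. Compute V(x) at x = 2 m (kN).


R_A = w * L / 2 = 32 * 8 / 2 = 128.0 kN
V(x) = R_A - w * x = 128.0 - 32 * 2
= 64.0 kN

64.0 kN


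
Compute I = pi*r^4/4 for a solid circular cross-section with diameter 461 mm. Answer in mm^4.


r = d / 2 = 461 / 2 = 230.5 mm
I = pi * r^4 / 4 = pi * 230.5^4 / 4
= 2217040365.06 mm^4

2217040365.06 mm^4


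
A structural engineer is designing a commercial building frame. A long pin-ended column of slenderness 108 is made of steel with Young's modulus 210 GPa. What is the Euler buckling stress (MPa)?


sigma_cr = pi^2 * E / lambda^2
= 9.8696 * 210000.0 / 108^2
= 9.8696 * 210000.0 / 11664
= 177.6935 MPa

177.6935 MPa


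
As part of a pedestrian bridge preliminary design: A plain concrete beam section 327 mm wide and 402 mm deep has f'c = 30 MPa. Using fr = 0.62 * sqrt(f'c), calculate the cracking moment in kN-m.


fr = 0.62 * sqrt(30) = 0.62 * 5.4772 = 3.3959 MPa
I = 327 * 402^3 / 12 = 1770291018.0 mm^4
y_t = 201.0 mm
M_cr = fr * I / y_t = 3.3959 * 1770291018.0 / 201.0 N-mm
= 29.9089 kN-m

29.9089 kN-m


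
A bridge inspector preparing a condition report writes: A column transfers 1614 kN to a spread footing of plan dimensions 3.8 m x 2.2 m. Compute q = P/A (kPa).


A = 3.8 * 2.2 = 8.36 m^2
q = P / A = 1614 / 8.36
= 193.0622 kPa

193.0622 kPa


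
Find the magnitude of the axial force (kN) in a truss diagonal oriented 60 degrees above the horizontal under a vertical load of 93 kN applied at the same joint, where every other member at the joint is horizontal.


At the joint, only the diagonal has a vertical component, so vertical equilibrium gives:
F * sin(60) = 93
F = 93 / sin(60)
= 93 / 0.866025
= 107.39 kN

107.39 kN


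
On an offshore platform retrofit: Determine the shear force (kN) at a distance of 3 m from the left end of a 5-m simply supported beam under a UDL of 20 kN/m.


R_A = w * L / 2 = 20 * 5 / 2 = 50.0 kN
V(x) = R_A - w * x = 50.0 - 20 * 3
= -10.0 kN

-10.0 kN


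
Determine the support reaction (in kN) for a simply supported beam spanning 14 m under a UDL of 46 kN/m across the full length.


Total load = w * L = 46 * 14 = 644 kN
By symmetry, each reaction R = total / 2 = 644 / 2 = 322.0 kN

322.0 kN


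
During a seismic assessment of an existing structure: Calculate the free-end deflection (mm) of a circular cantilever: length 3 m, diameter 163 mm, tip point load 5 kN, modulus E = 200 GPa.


I = pi * d^4 / 64 = pi * 163^4 / 64 = 34651362.54 mm^4
L = 3000.0 mm, P = 5000.0 N, E = 200000.0 MPa
delta = P * L^3 / (3 * E * I)
= 5000.0 * 3000.0^3 / (3 * 200000.0 * 34651362.54)
= 6.4933 mm

6.4933 mm


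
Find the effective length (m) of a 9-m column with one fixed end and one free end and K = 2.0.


L_eff = K * L
= 2.0 * 9
= 18.0 m

18.0 m


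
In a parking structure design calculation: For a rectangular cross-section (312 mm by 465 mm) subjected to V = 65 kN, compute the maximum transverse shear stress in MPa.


A = b * h = 312 * 465 = 145080 mm^2
V = 65 kN = 65000.0 N
tau_max = 1.5 * V / A = 1.5 * 65000.0 / 145080
= 0.672 MPa

0.672 MPa


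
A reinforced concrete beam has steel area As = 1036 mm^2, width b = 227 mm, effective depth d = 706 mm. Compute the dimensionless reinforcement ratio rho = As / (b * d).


rho = As / (b * d)
= 1036 / (227 * 706)
= 1036 / 160262
= 0.006464 (dimensionless)

0.006464 (dimensionless)


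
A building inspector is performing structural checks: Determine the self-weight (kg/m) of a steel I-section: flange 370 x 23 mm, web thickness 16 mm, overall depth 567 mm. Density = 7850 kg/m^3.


A_flanges = 2 * 370 * 23 = 17020 mm^2
A_web = (567 - 2 * 23) * 16 = 8336 mm^2
A_total = 17020 + 8336 = 25356 mm^2 = 0.025356 m^2
Weight = rho * A = 7850 * 0.025356 = 199.0446 kg/m

199.0446 kg/m


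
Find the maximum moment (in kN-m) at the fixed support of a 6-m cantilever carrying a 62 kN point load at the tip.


For a cantilever with a point load at the free end:
M_max = P * L = 62 * 6 = 372 kN-m

372 kN-m


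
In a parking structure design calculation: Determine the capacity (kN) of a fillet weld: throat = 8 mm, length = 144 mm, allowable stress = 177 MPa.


Strength = throat * length * allowable stress
= 8 * 144 * 177 N
= 203904 N
= 203.9 kN

203.9 kN


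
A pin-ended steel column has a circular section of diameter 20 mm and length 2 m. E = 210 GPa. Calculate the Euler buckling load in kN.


I = pi * d^4 / 64 = 7853.98 mm^4
L = 2000.0 mm
P_cr = pi^2 * E * I / L^2
= 9.8696 * 210000.0 * 7853.98 / 2000.0^2
= 4069.57 N = 4.0696 kN

4.0696 kN


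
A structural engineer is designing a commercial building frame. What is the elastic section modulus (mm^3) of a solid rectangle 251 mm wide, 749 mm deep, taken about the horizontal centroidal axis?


S = b * h^2 / 6
= 251 * 749^2 / 6
= 251 * 561001 / 6
= 23468541.83 mm^3

23468541.83 mm^3


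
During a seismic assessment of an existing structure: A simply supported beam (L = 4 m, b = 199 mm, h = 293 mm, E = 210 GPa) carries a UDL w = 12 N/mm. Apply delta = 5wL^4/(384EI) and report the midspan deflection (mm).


I = 199 * 293^3 / 12 = 417133136.92 mm^4
L = 4000.0 mm, w = 12 N/mm, E = 210000.0 MPa
delta = 5 * w * L^4 / (384 * E * I)
= 5 * 12 * 4000.0^4 / (384 * 210000.0 * 417133136.92)
= 0.4566 mm

0.4566 mm
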